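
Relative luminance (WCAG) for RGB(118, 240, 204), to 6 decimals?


Linearize each channel (sRGB transfer function): c = v/255; c_lin = c/12.92 if c ≤ 0.04045, else ((c+0.055)/1.055)^2.4
  R: 118/255 ≈ 0.462745 > 0.04045 → ((0.462745+0.055)/1.055)^2.4 ≈ 0.181164
  G: 240/255 ≈ 0.941176 > 0.04045 → ((0.941176+0.055)/1.055)^2.4 ≈ 0.871367
  B: 204/255 ≈ 0.800000 > 0.04045 → ((0.800000+0.055)/1.055)^2.4 ≈ 0.603827
R_lin = 0.181164, G_lin = 0.871367, B_lin = 0.603827
L = 0.2126×R + 0.7152×G + 0.0722×B
L = 0.2126×0.181164 + 0.7152×0.871367 + 0.0722×0.603827
L ≈ 0.705314


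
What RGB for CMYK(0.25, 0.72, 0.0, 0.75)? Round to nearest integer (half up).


R = 255 × (1-C) × (1-K) = 255 × 0.75 × 0.25 = 47.8125 → 48
G = 255 × (1-M) × (1-K) = 255 × 0.28 × 0.25 = 17.85 → 18
B = 255 × (1-Y) × (1-K) = 255 × 1.00 × 0.25 = 63.75 → 64
= RGB(48, 18, 64)


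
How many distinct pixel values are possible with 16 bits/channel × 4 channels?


Total bits = 16 bits/channel × 4 channels = 64 bits
Distinct pixel values = 2^64
= 18,446,744,073,709,551,616 pixel values


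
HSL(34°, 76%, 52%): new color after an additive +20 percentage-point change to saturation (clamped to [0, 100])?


Original S = 76%
Adjustment = +20 percentage points
New S = 76 + (20) = 96
Clamp to [0, 100] → 96
= HSL(34°, 96%, 52%)


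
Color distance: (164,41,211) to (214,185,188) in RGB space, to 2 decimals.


d = √[(R₁-R₂)² + (G₁-G₂)² + (B₁-B₂)²]
d = √[(164-214)² + (41-185)² + (211-188)²]
d = √[2500 + 20736 + 529]
d = √23765
d ≈ 154.16


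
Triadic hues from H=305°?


Triadic: equally spaced at 120° intervals
H1 = 305°
H2 = (305 + 120) mod 360 = 65°
H3 = (305 + 240) mod 360 = 185°
Triadic = 305°, 65°, 185°


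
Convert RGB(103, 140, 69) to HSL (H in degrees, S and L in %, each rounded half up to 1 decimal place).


Normalize: R'=103/255≈0.4039, G'=140/255≈0.5490, B'=69/255≈0.2706
Max=140/255, Min=69/255, Δ=Max-Min=71/255
L = (Max+Min)/2 = (140+69)/510 = 209/510 = 0.40980… → L = 41.0%
L ≤ 0.5 → S = Δ/(Max+Min) = 71/(140+69) = 71/209 = 0.33971… → S = 34.0%
(the 1/255 factors cancel in S and H, so raw channel differences can be used)
Max is G' → H = 60 × ((B-R)/Δ + 2) = 60 × ((69-103)/71 + 2)
  -34/71 + 2 = -0.4788… + 2 = 1.5211…
  H = 60 × 1.5211… = 91.267…° → H = 91.3°
= HSL(91.3°, 34.0%, 41.0%)


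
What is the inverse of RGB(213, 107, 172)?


Invert: (255-R, 255-G, 255-B)
R: 255-213 = 42
G: 255-107 = 148
B: 255-172 = 83
= RGB(42, 148, 83)


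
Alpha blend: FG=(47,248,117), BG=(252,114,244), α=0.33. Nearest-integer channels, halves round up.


C = α×F + (1-α)×B, with 1-α = 0.67
R: 0.33×47 + 0.67×252 = 15.51 + 168.84 = 184.35 → 184
G: 0.33×248 + 0.67×114 = 81.84 + 76.38 = 158.22 → 158
B: 0.33×117 + 0.67×244 = 38.61 + 163.48 = 202.09 → 202
= RGB(184, 158, 202)


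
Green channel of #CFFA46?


Color: #CFFA46
R = CF = 207
G = FA = 250
B = 46 = 70
Green = 250


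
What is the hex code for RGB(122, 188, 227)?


R = 122 → 7A (hex)
G = 188 → BC (hex)
B = 227 → E3 (hex)
Hex = #7ABCE3


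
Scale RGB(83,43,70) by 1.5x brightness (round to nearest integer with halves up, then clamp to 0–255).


Multiply each channel by 1.5, round half up, clamp to [0, 255]
R: 83×1.5 = 124.5 → round → 125
G: 43×1.5 = 64.5 → round → 65
B: 70×1.5 = 105
= RGB(125, 65, 105)


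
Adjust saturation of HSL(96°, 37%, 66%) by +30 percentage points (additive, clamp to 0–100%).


Original S = 37%
Adjustment = +30 percentage points
New S = 37 + (30) = 67
Clamp to [0, 100] → 67
= HSL(96°, 67%, 66%)


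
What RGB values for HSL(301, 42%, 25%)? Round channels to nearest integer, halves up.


H=301°, S=0.42, L=0.25
C = (1-|2L-1|)×S = (1-|-0.50|)×0.42 = 0.21
H' = H/60 = 301/60 ≈ 5.0167; X = C×(1-|H' mod 2 - 1|) = 0.2065
m = L - C/2 = 0.25 - 0.105 = 0.145
Sector ⌊H'⌋ = 5 → (R',G',B') = (0.21, 0.0, 0.2065)
RGB = ((R'+m)×255, (G'+m)×255, (B'+m)×255) = (90.525, 36.975, 89.6325)
Round half up → RGB(91, 37, 90)


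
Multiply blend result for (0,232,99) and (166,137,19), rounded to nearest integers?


Multiply: C = A×B/255, rounded to nearest integer
R: 0×166/255 = 0/255 ≈ 0.000 → 0
G: 232×137/255 = 31784/255 ≈ 124.643 → 125
B: 99×19/255 = 1881/255 ≈ 7.376 → 7
= RGB(0, 125, 7)


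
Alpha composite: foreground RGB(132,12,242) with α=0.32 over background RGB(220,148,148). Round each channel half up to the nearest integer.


C = α×F + (1-α)×B, with 1-α = 0.68
R: 0.32×132 + 0.68×220 = 42.24 + 149.60 = 191.84 → 192
G: 0.32×12 + 0.68×148 = 3.84 + 100.64 = 104.48 → 104
B: 0.32×242 + 0.68×148 = 77.44 + 100.64 = 178.08 → 178
= RGB(192, 104, 178)


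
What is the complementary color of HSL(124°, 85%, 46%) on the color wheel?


Complement = opposite side of color wheel = hue + 180°
H' = (124 + 180) mod 360 = 304°
S and L unchanged.
= HSL(304°, 85%, 46%)


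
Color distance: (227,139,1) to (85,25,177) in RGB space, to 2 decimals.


d = √[(R₁-R₂)² + (G₁-G₂)² + (B₁-B₂)²]
d = √[(227-85)² + (139-25)² + (1-177)²]
d = √[20164 + 12996 + 30976]
d = √64136
d ≈ 253.25


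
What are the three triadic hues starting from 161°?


Triadic: equally spaced at 120° intervals
H1 = 161°
H2 = (161 + 120) mod 360 = 281°
H3 = (161 + 240) mod 360 = 41°
Triadic = 161°, 281°, 41°


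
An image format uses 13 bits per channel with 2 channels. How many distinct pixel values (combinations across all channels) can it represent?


Total bits = 13 bits/channel × 2 channels = 26 bits
Distinct pixel values = 2^26
= 67,108,864 pixel values


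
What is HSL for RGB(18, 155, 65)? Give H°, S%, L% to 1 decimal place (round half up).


Normalize: R'=18/255≈0.0706, G'=155/255≈0.6078, B'=65/255≈0.2549
Max=155/255, Min=18/255, Δ=Max-Min=137/255
L = (Max+Min)/2 = (155+18)/510 = 173/510 = 0.33921… → L = 33.9%
L ≤ 0.5 → S = Δ/(Max+Min) = 137/(155+18) = 137/173 = 0.79190… → S = 79.2%
(the 1/255 factors cancel in S and H, so raw channel differences can be used)
Max is G' → H = 60 × ((B-R)/Δ + 2) = 60 × ((65-18)/137 + 2)
  47/137 + 2 = 0.3430… + 2 = 2.3430…
  H = 60 × 2.3430… = 140.583…° → H = 140.6°
= HSL(140.6°, 79.2%, 33.9%)


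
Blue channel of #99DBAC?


Color: #99DBAC
R = 99 = 153
G = DB = 219
B = AC = 172
Blue = 172


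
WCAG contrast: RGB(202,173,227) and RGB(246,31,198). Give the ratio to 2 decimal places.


Linearize each sRGB channel c=v/255: c/12.92 if c ≤ 0.04045 else ((c+0.055)/1.055)^2.4
L = 0.2126×R_lin + 0.7152×G_lin + 0.0722×B_lin
Color 1 (202,173,227):
  R=202: 202/255≈0.7922 > 0.04045 → ((0.7922+0.055)/1.055)^2.4 ≈ 0.59062
  G=173: 173/255≈0.6784 > 0.04045 → ((0.6784+0.055)/1.055)^2.4 ≈ 0.41789
  B=227: 227/255≈0.8902 > 0.04045 → ((0.8902+0.055)/1.055)^2.4 ≈ 0.76815
  L1 = 0.2126×0.59062 + 0.7152×0.41789 + 0.0722×0.76815 ≈ 0.47990
Color 2 (246,31,198):
  R=246: 246/255≈0.9647 > 0.04045 → ((0.9647+0.055)/1.055)^2.4 ≈ 0.92158
  G=31: 31/255≈0.1216 > 0.04045 → ((0.1216+0.055)/1.055)^2.4 ≈ 0.01370
  B=198: 198/255≈0.7765 > 0.04045 → ((0.7765+0.055)/1.055)^2.4 ≈ 0.56471
  L2 = 0.2126×0.92158 + 0.7152×0.01370 + 0.0722×0.56471 ≈ 0.24650
Lighter = 0.47990, Darker = 0.24650
Ratio = (L_lighter + 0.05) / (L_darker + 0.05)
Ratio = (0.47990 + 0.05) / (0.24650 + 0.05) = 0.52990 / 0.29650 ≈ 1.7872
Ratio ≈ 1.79:1


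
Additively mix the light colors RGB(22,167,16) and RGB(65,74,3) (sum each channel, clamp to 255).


Additive: each channel = min(255, C₁+C₂)
R: 22+65 = 87 → 87
G: 167+74 = 241 → 241
B: 16+3 = 19 → 19
= RGB(87, 241, 19)


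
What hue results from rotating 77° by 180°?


New hue = (H + rotation) mod 360
New hue = (77 + 180) mod 360
= 257 mod 360
= 257°


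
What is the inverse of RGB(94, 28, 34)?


Invert: (255-R, 255-G, 255-B)
R: 255-94 = 161
G: 255-28 = 227
B: 255-34 = 221
= RGB(161, 227, 221)


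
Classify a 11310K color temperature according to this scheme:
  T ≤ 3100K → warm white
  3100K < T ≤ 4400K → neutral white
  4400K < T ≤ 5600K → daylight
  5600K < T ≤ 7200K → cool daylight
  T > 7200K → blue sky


Temperature: 11310K
11310K > 7200K → blue sky
Classification: blue sky


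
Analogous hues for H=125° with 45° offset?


Base hue: 125°
Left analog: (125 - 45) mod 360 = 80°
Right analog: (125 + 45) mod 360 = 170°
Analogous hues = 80° and 170°


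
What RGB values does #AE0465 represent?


AE → 174 (R)
04 → 4 (G)
65 → 101 (B)
= RGB(174, 4, 101)


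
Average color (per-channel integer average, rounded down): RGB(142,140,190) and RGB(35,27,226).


Midpoint: each channel = ⌊(C₁+C₂)/2⌋
R: ⌊(142+35)/2⌋ = 88
G: ⌊(140+27)/2⌋ = 83
B: ⌊(190+226)/2⌋ = 208
= RGB(88, 83, 208)


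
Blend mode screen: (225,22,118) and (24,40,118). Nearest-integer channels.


Screen: C = 255 - (255-A)×(255-B)/255, rounded to nearest integer
R: 255 - (255-225)×(255-24)/255 = 255 - 6930/255 ≈ 255 - 27.176 = 227.824 → 228
G: 255 - (255-22)×(255-40)/255 = 255 - 50095/255 ≈ 255 - 196.451 = 58.549 → 59
B: 255 - (255-118)×(255-118)/255 = 255 - 18769/255 ≈ 255 - 73.604 = 181.396 → 181
= RGB(228, 59, 181)


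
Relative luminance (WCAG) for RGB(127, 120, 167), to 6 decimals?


Linearize each channel (sRGB transfer function): c = v/255; c_lin = c/12.92 if c ≤ 0.04045, else ((c+0.055)/1.055)^2.4
  R: 127/255 ≈ 0.498039 > 0.04045 → ((0.498039+0.055)/1.055)^2.4 ≈ 0.212231
  G: 120/255 ≈ 0.470588 > 0.04045 → ((0.470588+0.055)/1.055)^2.4 ≈ 0.187821
  B: 167/255 ≈ 0.654902 > 0.04045 → ((0.654902+0.055)/1.055)^2.4 ≈ 0.386429
R_lin = 0.212231, G_lin = 0.187821, B_lin = 0.386429
L = 0.2126×R + 0.7152×G + 0.0722×B
L = 0.2126×0.212231 + 0.7152×0.187821 + 0.0722×0.386429
L ≈ 0.207350


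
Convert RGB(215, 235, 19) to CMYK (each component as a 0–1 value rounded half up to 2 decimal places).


R'=215/255≈0.8431, G'=235/255≈0.9216, B'=19/255≈0.0745
K = 1 - max(R',G',B') = 1 - 235/255 = 20/255 = 0.07843… → 0.08
(1-R'-K)/(1-K) simplifies to (max-R)/max with max = 235:
C = (235-215)/235 = 20/235 = 0.08510… → 0.09
M = (235-235)/235 = 0/235 = 0 → 0.00
Y = (235-19)/235 = 216/235 = 0.91914… → 0.92
= CMYK(0.09, 0.00, 0.92, 0.08)


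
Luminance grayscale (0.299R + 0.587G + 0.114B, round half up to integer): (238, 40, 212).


Gray = 0.299×R + 0.587×G + 0.114×B
Gray = 0.299×238 + 0.587×40 + 0.114×212
Gray = 71.162 + 23.480 + 24.168
Gray = 118.810 → round half up → 119
Gray = 119


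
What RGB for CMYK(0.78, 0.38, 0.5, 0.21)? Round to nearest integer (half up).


R = 255 × (1-C) × (1-K) = 255 × 0.22 × 0.79 = 44.319 → 44
G = 255 × (1-M) × (1-K) = 255 × 0.62 × 0.79 = 124.899 → 125
B = 255 × (1-Y) × (1-K) = 255 × 0.50 × 0.79 = 100.725 → 101
= RGB(44, 125, 101)


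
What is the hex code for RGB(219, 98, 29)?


R = 219 → DB (hex)
G = 98 → 62 (hex)
B = 29 → 1D (hex)
Hex = #DB621D


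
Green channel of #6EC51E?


Color: #6EC51E
R = 6E = 110
G = C5 = 197
B = 1E = 30
Green = 197


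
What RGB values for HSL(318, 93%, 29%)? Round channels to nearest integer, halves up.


H=318°, S=0.93, L=0.29
C = (1-|2L-1|)×S = (1-|-0.42|)×0.93 = 0.5394
H' = H/60 = 318/60 ≈ 5.3000; X = C×(1-|H' mod 2 - 1|) = 0.37758
m = L - C/2 = 0.29 - 0.2697 = 0.0203
Sector ⌊H'⌋ = 5 → (R',G',B') = (0.5394, 0.0, 0.37758)
RGB = ((R'+m)×255, (G'+m)×255, (B'+m)×255) = (142.7235, 5.1765, 101.4594)
Round half up → RGB(143, 5, 101)


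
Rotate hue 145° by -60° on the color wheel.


New hue = (H + rotation) mod 360
New hue = (145 -60) mod 360
= 85 mod 360
= 85°


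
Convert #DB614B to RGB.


DB → 219 (R)
61 → 97 (G)
4B → 75 (B)
= RGB(219, 97, 75)


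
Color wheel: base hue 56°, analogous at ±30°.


Base hue: 56°
Left analog: (56 - 30) mod 360 = 26°
Right analog: (56 + 30) mod 360 = 86°
Analogous hues = 26° and 86°


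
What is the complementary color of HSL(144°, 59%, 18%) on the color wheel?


Complement = opposite side of color wheel = hue + 180°
H' = (144 + 180) mod 360 = 324°
S and L unchanged.
= HSL(324°, 59%, 18%)


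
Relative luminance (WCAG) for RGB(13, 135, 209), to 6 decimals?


Linearize each channel (sRGB transfer function): c = v/255; c_lin = c/12.92 if c ≤ 0.04045, else ((c+0.055)/1.055)^2.4
  R: 13/255 ≈ 0.050980 > 0.04045 → ((0.050980+0.055)/1.055)^2.4 ≈ 0.004025
  G: 135/255 ≈ 0.529412 > 0.04045 → ((0.529412+0.055)/1.055)^2.4 ≈ 0.242281
  B: 209/255 ≈ 0.819608 > 0.04045 → ((0.819608+0.055)/1.055)^2.4 ≈ 0.637597
R_lin = 0.004025, G_lin = 0.242281, B_lin = 0.637597
L = 0.2126×R + 0.7152×G + 0.0722×B
L = 0.2126×0.004025 + 0.7152×0.242281 + 0.0722×0.637597
L ≈ 0.220170


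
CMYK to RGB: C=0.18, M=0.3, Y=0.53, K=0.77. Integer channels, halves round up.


R = 255 × (1-C) × (1-K) = 255 × 0.82 × 0.23 = 48.093 → 48
G = 255 × (1-M) × (1-K) = 255 × 0.70 × 0.23 = 41.055 → 41
B = 255 × (1-Y) × (1-K) = 255 × 0.47 × 0.23 = 27.5655 → 28
= RGB(48, 41, 28)


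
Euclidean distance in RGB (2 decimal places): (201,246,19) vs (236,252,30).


d = √[(R₁-R₂)² + (G₁-G₂)² + (B₁-B₂)²]
d = √[(201-236)² + (246-252)² + (19-30)²]
d = √[1225 + 36 + 121]
d = √1382
d ≈ 37.18


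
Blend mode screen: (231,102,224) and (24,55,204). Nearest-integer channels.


Screen: C = 255 - (255-A)×(255-B)/255, rounded to nearest integer
R: 255 - (255-231)×(255-24)/255 = 255 - 5544/255 ≈ 255 - 21.741 = 233.259 → 233
G: 255 - (255-102)×(255-55)/255 = 255 - 30600/255 ≈ 255 - 120.000 = 135.000 → 135
B: 255 - (255-224)×(255-204)/255 = 255 - 1581/255 ≈ 255 - 6.200 = 248.800 → 249
= RGB(233, 135, 249)


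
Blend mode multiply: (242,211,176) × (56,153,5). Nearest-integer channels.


Multiply: C = A×B/255, rounded to nearest integer
R: 242×56/255 = 13552/255 ≈ 53.145 → 53
G: 211×153/255 = 32283/255 ≈ 126.600 → 127
B: 176×5/255 = 880/255 ≈ 3.451 → 3
= RGB(53, 127, 3)


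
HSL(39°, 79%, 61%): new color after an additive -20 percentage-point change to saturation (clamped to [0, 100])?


Original S = 79%
Adjustment = -20 percentage points
New S = 79 + (-20) = 59
Clamp to [0, 100] → 59
= HSL(39°, 59%, 61%)


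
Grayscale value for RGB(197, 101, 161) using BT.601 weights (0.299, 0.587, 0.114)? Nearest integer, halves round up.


Gray = 0.299×R + 0.587×G + 0.114×B
Gray = 0.299×197 + 0.587×101 + 0.114×161
Gray = 58.903 + 59.287 + 18.354
Gray = 136.544 → round half up → 137
Gray = 137


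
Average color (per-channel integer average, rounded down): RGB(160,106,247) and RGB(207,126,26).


Midpoint: each channel = ⌊(C₁+C₂)/2⌋
R: ⌊(160+207)/2⌋ = 183
G: ⌊(106+126)/2⌋ = 116
B: ⌊(247+26)/2⌋ = 136
= RGB(183, 116, 136)


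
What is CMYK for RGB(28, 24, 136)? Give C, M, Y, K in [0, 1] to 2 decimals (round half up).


R'=28/255≈0.1098, G'=24/255≈0.0941, B'=136/255≈0.5333
K = 1 - max(R',G',B') = 1 - 136/255 = 119/255 = 0.46666… → 0.47
(1-R'-K)/(1-K) simplifies to (max-R)/max with max = 136:
C = (136-28)/136 = 108/136 = 0.79411… → 0.79
M = (136-24)/136 = 112/136 = 0.82352… → 0.82
Y = (136-136)/136 = 0/136 = 0 → 0.00
= CMYK(0.79, 0.82, 0.00, 0.47)


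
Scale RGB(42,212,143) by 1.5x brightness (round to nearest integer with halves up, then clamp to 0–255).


Multiply each channel by 1.5, round half up, clamp to [0, 255]
R: 42×1.5 = 63
G: 212×1.5 = 318 → clamp → 255
B: 143×1.5 = 214.5 → round → 215
= RGB(63, 255, 215)


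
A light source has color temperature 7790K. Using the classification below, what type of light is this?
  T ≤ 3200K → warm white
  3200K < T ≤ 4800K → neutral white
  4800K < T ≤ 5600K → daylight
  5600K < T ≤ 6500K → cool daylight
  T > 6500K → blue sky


Temperature: 7790K
7790K > 6500K → blue sky
Classification: blue sky


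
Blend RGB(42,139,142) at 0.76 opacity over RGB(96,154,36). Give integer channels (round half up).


C = α×F + (1-α)×B, with 1-α = 0.24
R: 0.76×42 + 0.24×96 = 31.92 + 23.04 = 54.96 → 55
G: 0.76×139 + 0.24×154 = 105.64 + 36.96 = 142.60 → 143
B: 0.76×142 + 0.24×36 = 107.92 + 8.64 = 116.56 → 117
= RGB(55, 143, 117)


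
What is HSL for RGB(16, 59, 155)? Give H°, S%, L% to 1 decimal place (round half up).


Normalize: R'=16/255≈0.0627, G'=59/255≈0.2314, B'=155/255≈0.6078
Max=155/255, Min=16/255, Δ=Max-Min=139/255
L = (Max+Min)/2 = (155+16)/510 = 171/510 = 0.33529… → L = 33.5%
L ≤ 0.5 → S = Δ/(Max+Min) = 139/(155+16) = 139/171 = 0.81286… → S = 81.3%
(the 1/255 factors cancel in S and H, so raw channel differences can be used)
Max is B' → H = 60 × ((R-G)/Δ + 4) = 60 × ((16-59)/139 + 4)
  -43/139 + 4 = -0.3093… + 4 = 3.6906…
  H = 60 × 3.6906… = 221.438…° → H = 221.4°
= HSL(221.4°, 81.3%, 33.5%)


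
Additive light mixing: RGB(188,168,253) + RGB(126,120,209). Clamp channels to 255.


Additive: each channel = min(255, C₁+C₂)
R: 188+126 = 314 → 255
G: 168+120 = 288 → 255
B: 253+209 = 462 → 255
= RGB(255, 255, 255)


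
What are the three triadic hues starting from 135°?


Triadic: equally spaced at 120° intervals
H1 = 135°
H2 = (135 + 120) mod 360 = 255°
H3 = (135 + 240) mod 360 = 15°
Triadic = 135°, 255°, 15°


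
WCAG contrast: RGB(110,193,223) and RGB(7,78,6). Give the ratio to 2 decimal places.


Linearize each sRGB channel c=v/255: c/12.92 if c ≤ 0.04045 else ((c+0.055)/1.055)^2.4
L = 0.2126×R_lin + 0.7152×G_lin + 0.0722×B_lin
Color 1 (110,193,223):
  R=110: 110/255≈0.4314 > 0.04045 → ((0.4314+0.055)/1.055)^2.4 ≈ 0.15593
  G=193: 193/255≈0.7569 > 0.04045 → ((0.7569+0.055)/1.055)^2.4 ≈ 0.53328
  B=223: 223/255≈0.8745 > 0.04045 → ((0.8745+0.055)/1.055)^2.4 ≈ 0.73791
  L1 = 0.2126×0.15593 + 0.7152×0.53328 + 0.0722×0.73791 ≈ 0.46783
Color 2 (7,78,6):
  R=7: 7/255≈0.0275 ≤ 0.04045 → 0.0275/12.92 ≈ 0.00212
  G=78: 78/255≈0.3059 > 0.04045 → ((0.3059+0.055)/1.055)^2.4 ≈ 0.07619
  B=6: 6/255≈0.0235 ≤ 0.04045 → 0.0235/12.92 ≈ 0.00182
  L2 = 0.2126×0.00212 + 0.7152×0.07619 + 0.0722×0.00182 ≈ 0.05507
Lighter = 0.46783, Darker = 0.05507
Ratio = (L_lighter + 0.05) / (L_darker + 0.05)
Ratio = (0.46783 + 0.05) / (0.05507 + 0.05) = 0.51783 / 0.10507 ≈ 4.9283
Ratio ≈ 4.93:1


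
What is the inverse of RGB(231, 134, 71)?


Invert: (255-R, 255-G, 255-B)
R: 255-231 = 24
G: 255-134 = 121
B: 255-71 = 184
= RGB(24, 121, 184)


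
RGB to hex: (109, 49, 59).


R = 109 → 6D (hex)
G = 49 → 31 (hex)
B = 59 → 3B (hex)
Hex = #6D313B


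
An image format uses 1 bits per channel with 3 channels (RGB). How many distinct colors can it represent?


Total bits = 1 bits/channel × 3 channels = 3 bits
Distinct colors = 2^3
= 8 colors


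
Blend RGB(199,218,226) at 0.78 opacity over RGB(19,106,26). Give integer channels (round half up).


C = α×F + (1-α)×B, with 1-α = 0.22
R: 0.78×199 + 0.22×19 = 155.22 + 4.18 = 159.40 → 159
G: 0.78×218 + 0.22×106 = 170.04 + 23.32 = 193.36 → 193
B: 0.78×226 + 0.22×26 = 176.28 + 5.72 = 182.00 → 182
= RGB(159, 193, 182)


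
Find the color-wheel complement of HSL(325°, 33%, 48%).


Complement = opposite side of color wheel = hue + 180°
H' = (325 + 180) mod 360 = 145°
S and L unchanged.
= HSL(145°, 33%, 48%)


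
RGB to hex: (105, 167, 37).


R = 105 → 69 (hex)
G = 167 → A7 (hex)
B = 37 → 25 (hex)
Hex = #69A725


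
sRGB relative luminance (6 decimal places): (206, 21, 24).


Linearize each channel (sRGB transfer function): c = v/255; c_lin = c/12.92 if c ≤ 0.04045, else ((c+0.055)/1.055)^2.4
  R: 206/255 ≈ 0.807843 > 0.04045 → ((0.807843+0.055)/1.055)^2.4 ≈ 0.617207
  G: 21/255 ≈ 0.082353 > 0.04045 → ((0.082353+0.055)/1.055)^2.4 ≈ 0.007499
  B: 24/255 ≈ 0.094118 > 0.04045 → ((0.094118+0.055)/1.055)^2.4 ≈ 0.009134
R_lin = 0.617207, G_lin = 0.007499, B_lin = 0.009134
L = 0.2126×R + 0.7152×G + 0.0722×B
L = 0.2126×0.617207 + 0.7152×0.007499 + 0.0722×0.009134
L ≈ 0.137241


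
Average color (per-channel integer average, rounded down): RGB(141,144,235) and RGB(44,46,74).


Midpoint: each channel = ⌊(C₁+C₂)/2⌋
R: ⌊(141+44)/2⌋ = 92
G: ⌊(144+46)/2⌋ = 95
B: ⌊(235+74)/2⌋ = 154
= RGB(92, 95, 154)


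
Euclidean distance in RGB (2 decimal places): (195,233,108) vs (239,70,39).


d = √[(R₁-R₂)² + (G₁-G₂)² + (B₁-B₂)²]
d = √[(195-239)² + (233-70)² + (108-39)²]
d = √[1936 + 26569 + 4761]
d = √33266
d ≈ 182.39


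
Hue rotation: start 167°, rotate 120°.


New hue = (H + rotation) mod 360
New hue = (167 + 120) mod 360
= 287 mod 360
= 287°


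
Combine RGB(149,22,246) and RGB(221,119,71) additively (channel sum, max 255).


Additive: each channel = min(255, C₁+C₂)
R: 149+221 = 370 → 255
G: 22+119 = 141 → 141
B: 246+71 = 317 → 255
= RGB(255, 141, 255)


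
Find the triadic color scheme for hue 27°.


Triadic: equally spaced at 120° intervals
H1 = 27°
H2 = (27 + 120) mod 360 = 147°
H3 = (27 + 240) mod 360 = 267°
Triadic = 27°, 147°, 267°


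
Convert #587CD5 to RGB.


58 → 88 (R)
7C → 124 (G)
D5 → 213 (B)
= RGB(88, 124, 213)


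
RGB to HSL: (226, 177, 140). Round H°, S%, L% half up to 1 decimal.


Normalize: R'=226/255≈0.8863, G'=177/255≈0.6941, B'=140/255≈0.5490
Max=226/255, Min=140/255, Δ=Max-Min=86/255
L = (Max+Min)/2 = (226+140)/510 = 366/510 = 0.71764… → L = 71.8%
L > 0.5 → S = Δ/(2-Max-Min) = 86/(510-226-140) = 86/144 = 0.59722… → S = 59.7%
(the 1/255 factors cancel in S and H, so raw channel differences can be used)
Max is R' → H = 60 × (((G-B)/Δ) mod 6) = 60 × (((177-140)/86) mod 6)
  37/86 = 0.4302…
  H = 60 × 0.4302… = 25.813…° → H = 25.8°
= HSL(25.8°, 59.7%, 71.8%)


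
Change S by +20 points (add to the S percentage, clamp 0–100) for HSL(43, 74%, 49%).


Original S = 74%
Adjustment = +20 percentage points
New S = 74 + (20) = 94
Clamp to [0, 100] → 94
= HSL(43°, 94%, 49%)


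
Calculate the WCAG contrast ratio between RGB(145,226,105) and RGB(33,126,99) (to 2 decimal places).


Linearize each sRGB channel c=v/255: c/12.92 if c ≤ 0.04045 else ((c+0.055)/1.055)^2.4
L = 0.2126×R_lin + 0.7152×G_lin + 0.0722×B_lin
Color 1 (145,226,105):
  R=145: 145/255≈0.5686 > 0.04045 → ((0.5686+0.055)/1.055)^2.4 ≈ 0.28315
  G=226: 226/255≈0.8863 > 0.04045 → ((0.8863+0.055)/1.055)^2.4 ≈ 0.76052
  B=105: 105/255≈0.4118 > 0.04045 → ((0.4118+0.055)/1.055)^2.4 ≈ 0.14126
  L1 = 0.2126×0.28315 + 0.7152×0.76052 + 0.0722×0.14126 ≈ 0.61432
Color 2 (33,126,99):
  R=33: 33/255≈0.1294 > 0.04045 → ((0.1294+0.055)/1.055)^2.4 ≈ 0.01521
  G=126: 126/255≈0.4941 > 0.04045 → ((0.4941+0.055)/1.055)^2.4 ≈ 0.20864
  B=99: 99/255≈0.3882 > 0.04045 → ((0.3882+0.055)/1.055)^2.4 ≈ 0.12477
  L2 = 0.2126×0.01521 + 0.7152×0.20864 + 0.0722×0.12477 ≈ 0.16146
Lighter = 0.61432, Darker = 0.16146
Ratio = (L_lighter + 0.05) / (L_darker + 0.05)
Ratio = (0.61432 + 0.05) / (0.16146 + 0.05) = 0.66432 / 0.21146 ≈ 3.1416
Ratio ≈ 3.14:1


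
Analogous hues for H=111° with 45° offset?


Base hue: 111°
Left analog: (111 - 45) mod 360 = 66°
Right analog: (111 + 45) mod 360 = 156°
Analogous hues = 66° and 156°


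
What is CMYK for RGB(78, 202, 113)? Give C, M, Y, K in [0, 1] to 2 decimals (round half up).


R'=78/255≈0.3059, G'=202/255≈0.7922, B'=113/255≈0.4431
K = 1 - max(R',G',B') = 1 - 202/255 = 53/255 = 0.20784… → 0.21
(1-R'-K)/(1-K) simplifies to (max-R)/max with max = 202:
C = (202-78)/202 = 124/202 = 0.61386… → 0.61
M = (202-202)/202 = 0/202 = 0 → 0.00
Y = (202-113)/202 = 89/202 = 0.44059… → 0.44
= CMYK(0.61, 0.00, 0.44, 0.21)


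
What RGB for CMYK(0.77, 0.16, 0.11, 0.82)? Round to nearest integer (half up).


R = 255 × (1-C) × (1-K) = 255 × 0.23 × 0.18 = 10.557 → 11
G = 255 × (1-M) × (1-K) = 255 × 0.84 × 0.18 = 38.556 → 39
B = 255 × (1-Y) × (1-K) = 255 × 0.89 × 0.18 = 40.851 → 41
= RGB(11, 39, 41)


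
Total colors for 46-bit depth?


Colors = 2^bits = 2^46
= 70,368,744,177,664 colors


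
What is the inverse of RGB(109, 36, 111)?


Invert: (255-R, 255-G, 255-B)
R: 255-109 = 146
G: 255-36 = 219
B: 255-111 = 144
= RGB(146, 219, 144)


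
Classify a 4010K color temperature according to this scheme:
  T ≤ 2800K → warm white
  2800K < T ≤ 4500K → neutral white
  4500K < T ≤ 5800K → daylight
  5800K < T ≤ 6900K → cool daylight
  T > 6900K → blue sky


Temperature: 4010K
2800K < 4010K ≤ 4500K → neutral white
Classification: neutral white


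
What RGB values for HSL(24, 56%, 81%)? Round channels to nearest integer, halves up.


H=24°, S=0.56, L=0.81
C = (1-|2L-1|)×S = (1-|0.62|)×0.56 = 0.2128
H' = H/60 = 24/60 ≈ 0.4000; X = C×(1-|H' mod 2 - 1|) = 0.08512
m = L - C/2 = 0.81 - 0.1064 = 0.7036
Sector ⌊H'⌋ = 0 → (R',G',B') = (0.2128, 0.08512, 0.0)
RGB = ((R'+m)×255, (G'+m)×255, (B'+m)×255) = (233.682, 201.1236, 179.418)
Round half up → RGB(234, 201, 179)


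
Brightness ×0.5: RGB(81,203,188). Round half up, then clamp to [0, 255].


Multiply each channel by 0.5, round half up, clamp to [0, 255]
R: 81×0.5 = 40.5 → round → 41
G: 203×0.5 = 101.5 → round → 102
B: 188×0.5 = 94
= RGB(41, 102, 94)


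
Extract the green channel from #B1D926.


Color: #B1D926
R = B1 = 177
G = D9 = 217
B = 26 = 38
Green = 217


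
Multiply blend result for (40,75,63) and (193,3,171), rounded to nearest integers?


Multiply: C = A×B/255, rounded to nearest integer
R: 40×193/255 = 7720/255 ≈ 30.275 → 30
G: 75×3/255 = 225/255 ≈ 0.882 → 1
B: 63×171/255 = 10773/255 ≈ 42.247 → 42
= RGB(30, 1, 42)


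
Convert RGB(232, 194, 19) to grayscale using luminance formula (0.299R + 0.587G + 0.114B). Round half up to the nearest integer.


Gray = 0.299×R + 0.587×G + 0.114×B
Gray = 0.299×232 + 0.587×194 + 0.114×19
Gray = 69.368 + 113.878 + 2.166
Gray = 185.412 → round half up → 185
Gray = 185


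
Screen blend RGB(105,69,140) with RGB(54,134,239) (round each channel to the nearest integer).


Screen: C = 255 - (255-A)×(255-B)/255, rounded to nearest integer
R: 255 - (255-105)×(255-54)/255 = 255 - 30150/255 ≈ 255 - 118.235 = 136.765 → 137
G: 255 - (255-69)×(255-134)/255 = 255 - 22506/255 ≈ 255 - 88.259 = 166.741 → 167
B: 255 - (255-140)×(255-239)/255 = 255 - 1840/255 ≈ 255 - 7.216 = 247.784 → 248
= RGB(137, 167, 248)


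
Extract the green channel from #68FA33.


Color: #68FA33
R = 68 = 104
G = FA = 250
B = 33 = 51
Green = 250


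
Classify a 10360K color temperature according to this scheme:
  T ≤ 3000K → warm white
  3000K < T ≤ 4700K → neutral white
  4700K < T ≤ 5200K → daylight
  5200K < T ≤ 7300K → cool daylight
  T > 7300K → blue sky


Temperature: 10360K
10360K > 7300K → blue sky
Classification: blue sky


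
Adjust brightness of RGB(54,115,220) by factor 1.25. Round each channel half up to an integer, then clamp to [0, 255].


Multiply each channel by 1.25, round half up, clamp to [0, 255]
R: 54×1.25 = 67.5 → round → 68
G: 115×1.25 = 143.75 → round → 144
B: 220×1.25 = 275 → clamp → 255
= RGB(68, 144, 255)


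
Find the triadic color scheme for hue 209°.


Triadic: equally spaced at 120° intervals
H1 = 209°
H2 = (209 + 120) mod 360 = 329°
H3 = (209 + 240) mod 360 = 89°
Triadic = 209°, 329°, 89°


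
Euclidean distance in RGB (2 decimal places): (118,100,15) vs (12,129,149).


d = √[(R₁-R₂)² + (G₁-G₂)² + (B₁-B₂)²]
d = √[(118-12)² + (100-129)² + (15-149)²]
d = √[11236 + 841 + 17956]
d = √30033
d ≈ 173.30


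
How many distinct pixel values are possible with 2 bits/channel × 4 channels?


Total bits = 2 bits/channel × 4 channels = 8 bits
Distinct pixel values = 2^8
= 256 pixel values


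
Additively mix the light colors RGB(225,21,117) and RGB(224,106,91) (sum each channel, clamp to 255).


Additive: each channel = min(255, C₁+C₂)
R: 225+224 = 449 → 255
G: 21+106 = 127 → 127
B: 117+91 = 208 → 208
= RGB(255, 127, 208)


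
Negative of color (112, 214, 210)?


Invert: (255-R, 255-G, 255-B)
R: 255-112 = 143
G: 255-214 = 41
B: 255-210 = 45
= RGB(143, 41, 45)


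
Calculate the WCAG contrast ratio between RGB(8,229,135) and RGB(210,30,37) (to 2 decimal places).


Linearize each sRGB channel c=v/255: c/12.92 if c ≤ 0.04045 else ((c+0.055)/1.055)^2.4
L = 0.2126×R_lin + 0.7152×G_lin + 0.0722×B_lin
Color 1 (8,229,135):
  R=8: 8/255≈0.0314 ≤ 0.04045 → 0.0314/12.92 ≈ 0.00243
  G=229: 229/255≈0.8980 > 0.04045 → ((0.8980+0.055)/1.055)^2.4 ≈ 0.78354
  B=135: 135/255≈0.5294 > 0.04045 → ((0.5294+0.055)/1.055)^2.4 ≈ 0.24228
  L1 = 0.2126×0.00243 + 0.7152×0.78354 + 0.0722×0.24228 ≈ 0.57840
Color 2 (210,30,37):
  R=210: 210/255≈0.8235 > 0.04045 → ((0.8235+0.055)/1.055)^2.4 ≈ 0.64448
  G=30: 30/255≈0.1176 > 0.04045 → ((0.1176+0.055)/1.055)^2.4 ≈ 0.01298
  B=37: 37/255≈0.1451 > 0.04045 → ((0.1451+0.055)/1.055)^2.4 ≈ 0.01850
  L2 = 0.2126×0.64448 + 0.7152×0.01298 + 0.0722×0.01850 ≈ 0.14764
Lighter = 0.57840, Darker = 0.14764
Ratio = (L_lighter + 0.05) / (L_darker + 0.05)
Ratio = (0.57840 + 0.05) / (0.14764 + 0.05) = 0.62840 / 0.19764 ≈ 3.1795
Ratio ≈ 3.18:1


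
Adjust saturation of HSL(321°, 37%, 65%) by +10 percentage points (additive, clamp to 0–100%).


Original S = 37%
Adjustment = +10 percentage points
New S = 37 + (10) = 47
Clamp to [0, 100] → 47
= HSL(321°, 47%, 65%)


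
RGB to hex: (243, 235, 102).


R = 243 → F3 (hex)
G = 235 → EB (hex)
B = 102 → 66 (hex)
Hex = #F3EB66


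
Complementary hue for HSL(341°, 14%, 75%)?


Complement = opposite side of color wheel = hue + 180°
H' = (341 + 180) mod 360 = 161°
S and L unchanged.
= HSL(161°, 14%, 75%)


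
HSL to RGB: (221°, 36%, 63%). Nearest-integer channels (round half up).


H=221°, S=0.36, L=0.63
C = (1-|2L-1|)×S = (1-|0.26|)×0.36 = 0.2664
H' = H/60 = 221/60 ≈ 3.6833; X = C×(1-|H' mod 2 - 1|) = 0.08436
m = L - C/2 = 0.63 - 0.1332 = 0.4968
Sector ⌊H'⌋ = 3 → (R',G',B') = (0.0, 0.08436, 0.2664)
RGB = ((R'+m)×255, (G'+m)×255, (B'+m)×255) = (126.684, 148.1958, 194.616)
Round half up → RGB(127, 148, 195)


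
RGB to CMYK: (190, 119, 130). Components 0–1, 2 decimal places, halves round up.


R'=190/255≈0.7451, G'=119/255≈0.4667, B'=130/255≈0.5098
K = 1 - max(R',G',B') = 1 - 190/255 = 65/255 = 0.25490… → 0.25
(1-R'-K)/(1-K) simplifies to (max-R)/max with max = 190:
C = (190-190)/190 = 0/190 = 0 → 0.00
M = (190-119)/190 = 71/190 = 0.37368… → 0.37
Y = (190-130)/190 = 60/190 = 0.31578… → 0.32
= CMYK(0.00, 0.37, 0.32, 0.25)


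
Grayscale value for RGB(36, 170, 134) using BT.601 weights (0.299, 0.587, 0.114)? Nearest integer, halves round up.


Gray = 0.299×R + 0.587×G + 0.114×B
Gray = 0.299×36 + 0.587×170 + 0.114×134
Gray = 10.764 + 99.790 + 15.276
Gray = 125.830 → round half up → 126
Gray = 126


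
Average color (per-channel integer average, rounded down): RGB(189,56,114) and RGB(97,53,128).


Midpoint: each channel = ⌊(C₁+C₂)/2⌋
R: ⌊(189+97)/2⌋ = 143
G: ⌊(56+53)/2⌋ = 54
B: ⌊(114+128)/2⌋ = 121
= RGB(143, 54, 121)


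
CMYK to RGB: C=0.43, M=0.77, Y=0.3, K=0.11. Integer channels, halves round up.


R = 255 × (1-C) × (1-K) = 255 × 0.57 × 0.89 = 129.3615 → 129
G = 255 × (1-M) × (1-K) = 255 × 0.23 × 0.89 = 52.1985 → 52
B = 255 × (1-Y) × (1-K) = 255 × 0.70 × 0.89 = 158.865 → 159
= RGB(129, 52, 159)


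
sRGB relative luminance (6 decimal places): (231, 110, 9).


Linearize each channel (sRGB transfer function): c = v/255; c_lin = c/12.92 if c ≤ 0.04045, else ((c+0.055)/1.055)^2.4
  R: 231/255 ≈ 0.905882 > 0.04045 → ((0.905882+0.055)/1.055)^2.4 ≈ 0.799103
  G: 110/255 ≈ 0.431373 > 0.04045 → ((0.431373+0.055)/1.055)^2.4 ≈ 0.155926
  B: 9/255 ≈ 0.035294 ≤ 0.04045 → 0.035294/12.92 ≈ 0.002732
R_lin = 0.799103, G_lin = 0.155926, B_lin = 0.002732
L = 0.2126×R + 0.7152×G + 0.0722×B
L = 0.2126×0.799103 + 0.7152×0.155926 + 0.0722×0.002732
L ≈ 0.281605


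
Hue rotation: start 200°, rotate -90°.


New hue = (H + rotation) mod 360
New hue = (200 -90) mod 360
= 110 mod 360
= 110°


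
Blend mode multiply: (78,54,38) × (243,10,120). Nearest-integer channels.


Multiply: C = A×B/255, rounded to nearest integer
R: 78×243/255 = 18954/255 ≈ 74.329 → 74
G: 54×10/255 = 540/255 ≈ 2.118 → 2
B: 38×120/255 = 4560/255 ≈ 17.882 → 18
= RGB(74, 2, 18)


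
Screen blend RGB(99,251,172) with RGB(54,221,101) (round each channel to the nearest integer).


Screen: C = 255 - (255-A)×(255-B)/255, rounded to nearest integer
R: 255 - (255-99)×(255-54)/255 = 255 - 31356/255 ≈ 255 - 122.965 = 132.035 → 132
G: 255 - (255-251)×(255-221)/255 = 255 - 136/255 ≈ 255 - 0.533 = 254.467 → 254
B: 255 - (255-172)×(255-101)/255 = 255 - 12782/255 ≈ 255 - 50.125 = 204.875 → 205
= RGB(132, 254, 205)


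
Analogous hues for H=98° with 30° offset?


Base hue: 98°
Left analog: (98 - 30) mod 360 = 68°
Right analog: (98 + 30) mod 360 = 128°
Analogous hues = 68° and 128°


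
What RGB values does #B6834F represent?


B6 → 182 (R)
83 → 131 (G)
4F → 79 (B)
= RGB(182, 131, 79)


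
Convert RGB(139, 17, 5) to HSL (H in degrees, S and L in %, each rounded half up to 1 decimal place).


Normalize: R'=139/255≈0.5451, G'=17/255≈0.0667, B'=5/255≈0.0196
Max=139/255, Min=5/255, Δ=Max-Min=134/255
L = (Max+Min)/2 = (139+5)/510 = 144/510 = 0.28235… → L = 28.2%
L ≤ 0.5 → S = Δ/(Max+Min) = 134/(139+5) = 134/144 = 0.93055… → S = 93.1%
(the 1/255 factors cancel in S and H, so raw channel differences can be used)
Max is R' → H = 60 × (((G-B)/Δ) mod 6) = 60 × (((17-5)/134) mod 6)
  12/134 = 0.0895…
  H = 60 × 0.0895… = 5.373…° → H = 5.4°
= HSL(5.4°, 93.1%, 28.2%)


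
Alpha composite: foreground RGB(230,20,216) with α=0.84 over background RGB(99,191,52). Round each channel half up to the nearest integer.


C = α×F + (1-α)×B, with 1-α = 0.16
R: 0.84×230 + 0.16×99 = 193.20 + 15.84 = 209.04 → 209
G: 0.84×20 + 0.16×191 = 16.80 + 30.56 = 47.36 → 47
B: 0.84×216 + 0.16×52 = 181.44 + 8.32 = 189.76 → 190
= RGB(209, 47, 190)


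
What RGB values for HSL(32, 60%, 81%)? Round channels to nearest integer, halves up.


H=32°, S=0.60, L=0.81
C = (1-|2L-1|)×S = (1-|0.62|)×0.60 = 0.228
H' = H/60 = 32/60 ≈ 0.5333; X = C×(1-|H' mod 2 - 1|) = 0.1216
m = L - C/2 = 0.81 - 0.114 = 0.696
Sector ⌊H'⌋ = 0 → (R',G',B') = (0.228, 0.1216, 0.0)
RGB = ((R'+m)×255, (G'+m)×255, (B'+m)×255) = (235.62, 208.488, 177.48)
Round half up → RGB(236, 208, 177)


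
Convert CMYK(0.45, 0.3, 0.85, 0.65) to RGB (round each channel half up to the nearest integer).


R = 255 × (1-C) × (1-K) = 255 × 0.55 × 0.35 = 49.0875 → 49
G = 255 × (1-M) × (1-K) = 255 × 0.70 × 0.35 = 62.475 → 62
B = 255 × (1-Y) × (1-K) = 255 × 0.15 × 0.35 = 13.3875 → 13
= RGB(49, 62, 13)


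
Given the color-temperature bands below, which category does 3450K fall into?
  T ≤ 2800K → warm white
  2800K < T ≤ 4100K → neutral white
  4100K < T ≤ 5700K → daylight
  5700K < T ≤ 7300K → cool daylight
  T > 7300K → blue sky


Temperature: 3450K
2800K < 3450K ≤ 4100K → neutral white
Classification: neutral white


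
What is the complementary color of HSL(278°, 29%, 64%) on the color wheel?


Complement = opposite side of color wheel = hue + 180°
H' = (278 + 180) mod 360 = 98°
S and L unchanged.
= HSL(98°, 29%, 64%)


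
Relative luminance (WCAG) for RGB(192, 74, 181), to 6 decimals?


Linearize each channel (sRGB transfer function): c = v/255; c_lin = c/12.92 if c ≤ 0.04045, else ((c+0.055)/1.055)^2.4
  R: 192/255 ≈ 0.752941 > 0.04045 → ((0.752941+0.055)/1.055)^2.4 ≈ 0.527115
  G: 74/255 ≈ 0.290196 > 0.04045 → ((0.290196+0.055)/1.055)^2.4 ≈ 0.068478
  B: 181/255 ≈ 0.709804 > 0.04045 → ((0.709804+0.055)/1.055)^2.4 ≈ 0.462077
R_lin = 0.527115, G_lin = 0.068478, B_lin = 0.462077
L = 0.2126×R + 0.7152×G + 0.0722×B
L = 0.2126×0.527115 + 0.7152×0.068478 + 0.0722×0.462077
L ≈ 0.194402


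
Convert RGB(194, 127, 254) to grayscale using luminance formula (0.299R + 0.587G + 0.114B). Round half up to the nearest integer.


Gray = 0.299×R + 0.587×G + 0.114×B
Gray = 0.299×194 + 0.587×127 + 0.114×254
Gray = 58.006 + 74.549 + 28.956
Gray = 161.511 → round half up → 162
Gray = 162


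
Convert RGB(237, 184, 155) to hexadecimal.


R = 237 → ED (hex)
G = 184 → B8 (hex)
B = 155 → 9B (hex)
Hex = #EDB89B


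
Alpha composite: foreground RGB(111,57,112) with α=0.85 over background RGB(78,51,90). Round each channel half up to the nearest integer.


C = α×F + (1-α)×B, with 1-α = 0.15
R: 0.85×111 + 0.15×78 = 94.35 + 11.70 = 106.05 → 106
G: 0.85×57 + 0.15×51 = 48.45 + 7.65 = 56.10 → 56
B: 0.85×112 + 0.15×90 = 95.20 + 13.50 = 108.70 → 109
= RGB(106, 56, 109)


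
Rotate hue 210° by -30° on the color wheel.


New hue = (H + rotation) mod 360
New hue = (210 -30) mod 360
= 180 mod 360
= 180°


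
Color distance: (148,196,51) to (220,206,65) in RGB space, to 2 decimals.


d = √[(R₁-R₂)² + (G₁-G₂)² + (B₁-B₂)²]
d = √[(148-220)² + (196-206)² + (51-65)²]
d = √[5184 + 100 + 196]
d = √5480
d ≈ 74.03


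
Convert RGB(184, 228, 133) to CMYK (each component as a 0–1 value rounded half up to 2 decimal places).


R'=184/255≈0.7216, G'=228/255≈0.8941, B'=133/255≈0.5216
K = 1 - max(R',G',B') = 1 - 228/255 = 27/255 = 0.10588… → 0.11
(1-R'-K)/(1-K) simplifies to (max-R)/max with max = 228:
C = (228-184)/228 = 44/228 = 0.19298… → 0.19
M = (228-228)/228 = 0/228 = 0 → 0.00
Y = (228-133)/228 = 95/228 = 0.41666… → 0.42
= CMYK(0.19, 0.00, 0.42, 0.11)


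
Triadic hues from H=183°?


Triadic: equally spaced at 120° intervals
H1 = 183°
H2 = (183 + 120) mod 360 = 303°
H3 = (183 + 240) mod 360 = 63°
Triadic = 183°, 303°, 63°


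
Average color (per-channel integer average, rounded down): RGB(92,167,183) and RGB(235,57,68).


Midpoint: each channel = ⌊(C₁+C₂)/2⌋
R: ⌊(92+235)/2⌋ = 163
G: ⌊(167+57)/2⌋ = 112
B: ⌊(183+68)/2⌋ = 125
= RGB(163, 112, 125)


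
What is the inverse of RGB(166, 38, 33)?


Invert: (255-R, 255-G, 255-B)
R: 255-166 = 89
G: 255-38 = 217
B: 255-33 = 222
= RGB(89, 217, 222)


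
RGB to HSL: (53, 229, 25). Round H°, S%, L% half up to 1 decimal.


Normalize: R'=53/255≈0.2078, G'=229/255≈0.8980, B'=25/255≈0.0980
Max=229/255, Min=25/255, Δ=Max-Min=204/255
L = (Max+Min)/2 = (229+25)/510 = 254/510 = 0.49803… → L = 49.8%
L ≤ 0.5 → S = Δ/(Max+Min) = 204/(229+25) = 204/254 = 0.80314… → S = 80.3%
(the 1/255 factors cancel in S and H, so raw channel differences can be used)
Max is G' → H = 60 × ((B-R)/Δ + 2) = 60 × ((25-53)/204 + 2)
  -28/204 + 2 = -0.1372… + 2 = 1.8627…
  H = 60 × 1.8627… = 111.764…° → H = 111.8°
= HSL(111.8°, 80.3%, 49.8%)


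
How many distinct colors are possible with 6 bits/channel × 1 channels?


Total bits = 6 bits/channel × 1 channels = 6 bits
Distinct colors = 2^6
= 64 colors


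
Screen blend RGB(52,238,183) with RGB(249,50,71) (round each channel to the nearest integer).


Screen: C = 255 - (255-A)×(255-B)/255, rounded to nearest integer
R: 255 - (255-52)×(255-249)/255 = 255 - 1218/255 ≈ 255 - 4.776 = 250.224 → 250
G: 255 - (255-238)×(255-50)/255 = 255 - 3485/255 ≈ 255 - 13.667 = 241.333 → 241
B: 255 - (255-183)×(255-71)/255 = 255 - 13248/255 ≈ 255 - 51.953 = 203.047 → 203
= RGB(250, 241, 203)
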